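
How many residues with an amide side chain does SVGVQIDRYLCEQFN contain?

Asparagine (N) and glutamine (Q) have uncharged amide side chains.
Matching residues: Q5, Q13, N15.

3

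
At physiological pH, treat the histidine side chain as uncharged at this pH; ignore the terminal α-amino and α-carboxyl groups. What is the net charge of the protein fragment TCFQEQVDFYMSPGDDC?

-4

At pH ~7.4 the Lys and Arg side chains are protonated (+1), the Asp and Glu side chains are deprotonated (−1), and with His taken as neutral all other side chains carry no charge.
Positive (K, R): none → +0.
Negative (D, E): E5, D8, D15, D16 → −4.
Net charge = (+0) + (−4) = −4.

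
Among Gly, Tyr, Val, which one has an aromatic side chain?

Tyr

The aromatic amino acids are Phe (F, benzyl), Trp (W, indole), and Tyr (Y, phenol).
Of the listed options, only Tyr belongs to this group.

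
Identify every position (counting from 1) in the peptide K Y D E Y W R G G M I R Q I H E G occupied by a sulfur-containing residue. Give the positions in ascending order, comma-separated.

10

Only Cys (C) and Met (M) have a sulfur atom in the side chain.
Matching residues: M10.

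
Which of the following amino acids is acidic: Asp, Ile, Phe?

The acidic residues are Asp (D) and Glu (E), whose side chains end in a carboxylate group.
Of the listed options, only Asp belongs to this group.

Asp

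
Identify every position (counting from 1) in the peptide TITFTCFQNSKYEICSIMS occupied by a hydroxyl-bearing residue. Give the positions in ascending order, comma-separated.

Serine (S), threonine (T), and tyrosine (Y) each carry a hydroxyl group on the side chain.
Matching residues: T1, T3, T5, S10, Y12, S16, S19.

1, 3, 5, 10, 12, 16, 19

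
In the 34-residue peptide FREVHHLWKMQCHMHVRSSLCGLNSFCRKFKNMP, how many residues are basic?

Lysine (K), arginine (R), and histidine (H) have basic, nitrogen-containing side chains.
Matching residues: R2, H5, H6, K9, H13, H15, R17, R28, K29, K31.

10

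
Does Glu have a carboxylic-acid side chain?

Yes

Aspartate (D) and glutamate (E) have carboxylic-acid side chains and are the acidic amino acids.
Glutamate is in this group.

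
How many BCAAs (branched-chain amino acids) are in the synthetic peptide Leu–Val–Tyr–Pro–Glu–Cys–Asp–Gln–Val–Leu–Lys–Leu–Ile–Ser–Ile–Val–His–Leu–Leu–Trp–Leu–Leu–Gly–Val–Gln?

13

Valine (V), leucine (L), and isoleucine (I) are the branched-chain amino acids.
Matching residues: Leu1, Val2, Val9, Leu10, Leu12, Ile13, Ile15, Val16, Leu18, Leu19, Leu21, Leu22, Val24.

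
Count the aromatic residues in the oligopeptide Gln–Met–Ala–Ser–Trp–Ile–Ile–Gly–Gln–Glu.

1

The aromatic amino acids are Phe (F, benzyl), Trp (W, indole), and Tyr (Y, phenol).
Matching residues: Trp5.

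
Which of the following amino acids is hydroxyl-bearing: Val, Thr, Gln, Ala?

The –OH-bearing residues are Ser, Thr (aliphatic alcohols), and Tyr (phenol).
Of the listed options, only Thr belongs to this group.

Thr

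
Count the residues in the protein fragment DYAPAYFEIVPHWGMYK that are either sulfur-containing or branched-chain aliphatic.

3

Sulfur-containing: C, M. Branched-chain aliphatic: I, L, V.
Sulfur-containing residues here: M15 (1).
Branched-chain aliphatic residues here: I9, V10 (2).
The two groups share no amino acid, so total = 1 + 2 = 3.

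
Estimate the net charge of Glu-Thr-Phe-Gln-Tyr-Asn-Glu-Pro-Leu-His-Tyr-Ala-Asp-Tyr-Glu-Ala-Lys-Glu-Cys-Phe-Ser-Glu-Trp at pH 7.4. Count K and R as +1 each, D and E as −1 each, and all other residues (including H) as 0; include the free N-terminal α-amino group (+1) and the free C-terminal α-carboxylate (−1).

-5

Positive (K, R): Lys17 → +1.
Negative (D, E): Glu1, Glu7, Asp13, Glu15, Glu18, Glu22 → −6.
The N-terminus (+1) and C-terminus (−1) cancel.
Net charge = (+1) + (−6) = −5.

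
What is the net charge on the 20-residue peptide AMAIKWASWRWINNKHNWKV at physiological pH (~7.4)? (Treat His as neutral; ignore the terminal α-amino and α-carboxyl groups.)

+4

Near pH 7.4, K and R contribute +1 each, D and E contribute −1 each, and every other side chain (His included, as stated) is uncharged.
Positive (K, R): K5, R10, K15, K19 → +4.
Negative (D, E): none → −0.
Net charge = (+4) + (−0) = +4.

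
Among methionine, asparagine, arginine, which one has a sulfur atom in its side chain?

Cysteine (C, thiol) and methionine (M, thioether) are the two sulfur-containing amino acids.
Of the listed options, only methionine belongs to this group.

methionine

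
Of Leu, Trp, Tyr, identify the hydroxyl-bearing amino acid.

S, T, and Y are the three residues with a side-chain hydroxyl.
Of the listed options, only Tyr belongs to this group.

Tyr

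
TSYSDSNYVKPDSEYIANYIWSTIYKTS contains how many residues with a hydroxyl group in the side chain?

14

Serine (S), threonine (T), and tyrosine (Y) each carry a hydroxyl group on the side chain.
Matching residues: T1, S2, Y3, S4, S6, Y8, S13, Y15, Y19, S22, T23, Y25, T27, S28.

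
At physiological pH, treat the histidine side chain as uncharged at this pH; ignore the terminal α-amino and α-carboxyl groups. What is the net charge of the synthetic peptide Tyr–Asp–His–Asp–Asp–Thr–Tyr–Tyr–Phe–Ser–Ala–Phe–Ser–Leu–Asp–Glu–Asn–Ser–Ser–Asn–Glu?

The side chains ionized at physiological pH are Lys/Arg (+1) and Asp/Glu (−1); with His treated as neutral, nothing else contributes.
Positive (K, R): none → +0.
Negative (D, E): Asp2, Asp4, Asp5, Asp15, Glu16, Glu21 → −6.
Net charge = (+0) + (−6) = −6.

-6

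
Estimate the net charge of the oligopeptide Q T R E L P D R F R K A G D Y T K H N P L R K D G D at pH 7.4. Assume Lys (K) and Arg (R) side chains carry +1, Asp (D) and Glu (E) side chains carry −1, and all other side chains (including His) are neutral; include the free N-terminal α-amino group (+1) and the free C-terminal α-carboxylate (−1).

Positive (K, R): R3, R8, R10, K11, K17, R22, K23 → +7.
Negative (D, E): E4, D7, D14, D24, D26 → −5.
The N-terminus (+1) and C-terminus (−1) cancel.
Net charge = (+7) + (−5) = +2.

+2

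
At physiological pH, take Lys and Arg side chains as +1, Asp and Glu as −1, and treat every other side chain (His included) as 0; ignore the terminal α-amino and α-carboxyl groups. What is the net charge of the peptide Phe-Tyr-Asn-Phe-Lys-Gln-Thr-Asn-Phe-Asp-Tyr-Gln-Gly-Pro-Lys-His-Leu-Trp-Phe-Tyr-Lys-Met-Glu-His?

Positive (K, R): Lys5, Lys15, Lys21 → +3.
Negative (D, E): Asp10, Glu23 → −2.
Net charge = (+3) + (−2) = +1.

+1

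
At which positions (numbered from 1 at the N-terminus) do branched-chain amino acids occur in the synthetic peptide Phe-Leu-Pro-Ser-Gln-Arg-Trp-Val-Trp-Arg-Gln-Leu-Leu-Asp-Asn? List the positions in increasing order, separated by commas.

2, 8, 12, 13

V, L, and I make up the branched-chain aliphatic group.
Matching residues: Leu2, Val8, Leu12, Leu13.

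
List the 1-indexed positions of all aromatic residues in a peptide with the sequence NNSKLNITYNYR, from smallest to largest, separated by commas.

9, 11

Phenylalanine (F), tryptophan (W), and tyrosine (Y) have aromatic ring side chains.
Matching residues: Y9, Y11.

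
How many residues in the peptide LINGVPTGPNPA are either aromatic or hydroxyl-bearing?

Aromatic: F, W, Y. Hydroxyl-bearing: S, T, Y.
Aromatic residues here: none (0).
Hydroxyl-bearing residues here: T7 (1).
(Y belongs to both groups, but none appear in this sequence.) Total = 0 + 1 = 1.

1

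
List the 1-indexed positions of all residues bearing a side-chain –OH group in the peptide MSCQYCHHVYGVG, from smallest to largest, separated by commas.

The –OH-bearing residues are Ser, Thr (aliphatic alcohols), and Tyr (phenol).
Matching residues: S2, Y5, Y10.

2, 5, 10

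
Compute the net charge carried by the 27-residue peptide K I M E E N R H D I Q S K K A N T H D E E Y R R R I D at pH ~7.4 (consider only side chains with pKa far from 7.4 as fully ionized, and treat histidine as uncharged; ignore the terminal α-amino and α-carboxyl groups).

0

The side chains ionized at physiological pH are Lys/Arg (+1) and Asp/Glu (−1); with His treated as neutral, nothing else contributes.
Positive (K, R): K1, R7, K13, K14, R23, R24, R25 → +7.
Negative (D, E): E4, E5, D9, D19, E20, E21, D27 → −7.
Net charge = (+7) + (−7) = 0.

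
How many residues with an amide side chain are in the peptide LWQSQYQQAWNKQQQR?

8

Asparagine (N) and glutamine (Q) have uncharged amide side chains.
Matching residues: Q3, Q5, Q7, Q8, N11, Q13, Q14, Q15.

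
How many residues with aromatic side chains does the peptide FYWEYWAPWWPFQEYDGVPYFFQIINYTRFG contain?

14

The aromatic amino acids are Phe (F, benzyl), Trp (W, indole), and Tyr (Y, phenol).
Matching residues: F1, Y2, W3, Y5, W6, W9, W10, F12, Y15, Y20, F21, F22, Y27, F30.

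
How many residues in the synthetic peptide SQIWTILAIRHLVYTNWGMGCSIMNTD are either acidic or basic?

3

Acidic: D, E. Basic: H, K, R.
Acidic residues here: D27 (1).
Basic residues here: R10, H11 (2).
The two groups share no amino acid, so total = 1 + 2 = 3.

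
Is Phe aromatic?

Phenylalanine (F), tryptophan (W), and tyrosine (Y) have aromatic ring side chains.
Phenylalanine is in this group.

Yes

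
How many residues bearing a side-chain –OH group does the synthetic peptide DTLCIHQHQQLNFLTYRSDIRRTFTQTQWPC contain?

The –OH-bearing residues are Ser, Thr (aliphatic alcohols), and Tyr (phenol).
Matching residues: T2, T15, Y16, S18, T23, T25, T27.

7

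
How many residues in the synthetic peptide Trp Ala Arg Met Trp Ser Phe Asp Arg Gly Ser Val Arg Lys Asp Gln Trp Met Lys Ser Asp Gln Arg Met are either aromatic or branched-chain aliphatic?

5

Aromatic: F, W, Y. Branched-chain aliphatic: I, L, V.
Aromatic residues here: Trp1, Trp5, Phe7, Trp17 (4).
Branched-chain aliphatic residues here: Val12 (1).
The two groups share no amino acid, so total = 4 + 1 = 5.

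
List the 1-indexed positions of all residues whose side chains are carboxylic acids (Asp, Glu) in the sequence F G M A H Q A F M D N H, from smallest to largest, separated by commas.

Matching residues: D10.

10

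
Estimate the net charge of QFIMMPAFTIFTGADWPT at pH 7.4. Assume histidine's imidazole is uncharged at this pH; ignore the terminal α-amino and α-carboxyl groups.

Near pH 7.4, K and R contribute +1 each, D and E contribute −1 each, and every other side chain (His included, as stated) is uncharged.
Positive (K, R): none → +0.
Negative (D, E): D15 → −1.
Net charge = (+0) + (−1) = −1.

-1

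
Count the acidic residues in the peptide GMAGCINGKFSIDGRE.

Aspartate (D) and glutamate (E) have carboxylic-acid side chains and are the acidic amino acids.
Matching residues: D13, E16.

2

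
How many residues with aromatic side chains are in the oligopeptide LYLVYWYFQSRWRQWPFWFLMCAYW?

Phenylalanine (F), tryptophan (W), and tyrosine (Y) have aromatic ring side chains.
Matching residues: Y2, Y5, W6, Y7, F8, W12, W15, F17, W18, F19, Y24, W25.

12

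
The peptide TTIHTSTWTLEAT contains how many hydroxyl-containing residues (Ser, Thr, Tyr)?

7

Matching residues: T1, T2, T5, S6, T7, T9, T13.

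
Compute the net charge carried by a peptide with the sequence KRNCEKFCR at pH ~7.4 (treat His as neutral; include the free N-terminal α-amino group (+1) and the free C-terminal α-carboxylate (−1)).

Near pH 7.4, K and R contribute +1 each, D and E contribute −1 each, and every other side chain (His included, as stated) is uncharged.
Positive (K, R): K1, R2, K6, R9 → +4.
Negative (D, E): E5 → −1.
The N-terminus (+1) and C-terminus (−1) cancel.
Net charge = (+4) + (−1) = +3.

+3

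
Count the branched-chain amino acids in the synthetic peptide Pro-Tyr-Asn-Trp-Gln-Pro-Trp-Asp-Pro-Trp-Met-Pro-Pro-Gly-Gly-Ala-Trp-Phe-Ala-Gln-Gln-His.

The BCAAs are Val, Leu, and Ile — aliphatic side chains with a branch point.
None of the 22 residues belong to this group.

0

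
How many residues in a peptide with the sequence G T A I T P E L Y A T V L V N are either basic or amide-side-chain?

Basic: H, K, R. Amide-side-chain: N, Q.
Basic residues here: none (0).
Amide-side-chain residues here: N15 (1).
The two groups share no amino acid, so total = 0 + 1 = 1.

1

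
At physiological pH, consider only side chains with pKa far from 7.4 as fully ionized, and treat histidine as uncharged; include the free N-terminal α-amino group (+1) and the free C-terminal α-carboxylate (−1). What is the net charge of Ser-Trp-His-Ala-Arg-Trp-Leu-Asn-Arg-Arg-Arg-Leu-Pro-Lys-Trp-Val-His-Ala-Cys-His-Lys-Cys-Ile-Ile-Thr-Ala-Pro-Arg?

The side chains ionized at physiological pH are Lys/Arg (+1) and Asp/Glu (−1); with His treated as neutral, nothing else contributes.
Positive (K, R): Arg5, Arg9, Arg10, Arg11, Lys14, Lys21, Arg28 → +7.
Negative (D, E): none → −0.
The N-terminus (+1) and C-terminus (−1) cancel.
Net charge = (+7) + (−0) = +7.

+7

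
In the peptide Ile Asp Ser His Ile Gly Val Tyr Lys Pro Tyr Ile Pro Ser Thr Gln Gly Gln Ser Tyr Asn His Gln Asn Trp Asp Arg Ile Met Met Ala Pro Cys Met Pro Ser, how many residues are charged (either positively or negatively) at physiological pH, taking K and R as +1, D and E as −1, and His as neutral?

4

Charged side chains at pH ~7.4: K, R (positive); D, E (negative).
Matching residues: Asp2, Lys9, Asp26, Arg27.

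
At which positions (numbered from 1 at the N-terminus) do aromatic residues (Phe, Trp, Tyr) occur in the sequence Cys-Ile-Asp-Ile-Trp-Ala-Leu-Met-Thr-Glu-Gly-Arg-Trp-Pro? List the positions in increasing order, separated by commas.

5, 13

Matching residues: Trp5, Trp13.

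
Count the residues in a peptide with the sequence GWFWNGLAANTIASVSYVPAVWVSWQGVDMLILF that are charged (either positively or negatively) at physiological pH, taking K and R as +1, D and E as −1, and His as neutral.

1

Charged side chains at pH ~7.4: K, R (positive); D, E (negative).
Matching residues: D29.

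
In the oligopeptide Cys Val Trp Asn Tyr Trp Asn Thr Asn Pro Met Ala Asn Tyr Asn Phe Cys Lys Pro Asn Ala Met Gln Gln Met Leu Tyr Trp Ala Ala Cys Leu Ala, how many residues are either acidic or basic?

Acidic: D, E. Basic: H, K, R.
Acidic residues here: none (0).
Basic residues here: Lys18 (1).
The two groups share no amino acid, so total = 0 + 1 = 1.

1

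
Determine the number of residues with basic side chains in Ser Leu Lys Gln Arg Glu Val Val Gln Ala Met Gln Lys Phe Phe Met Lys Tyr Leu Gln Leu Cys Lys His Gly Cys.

K, R, and H are the three residues with basic side chains (ε-amine, guanidinium, and imidazole respectively).
Matching residues: Lys3, Arg5, Lys13, Lys17, Lys23, His24.

6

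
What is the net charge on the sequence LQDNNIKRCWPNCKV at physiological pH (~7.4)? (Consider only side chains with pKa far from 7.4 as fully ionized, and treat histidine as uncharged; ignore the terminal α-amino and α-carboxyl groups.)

The side chains ionized at physiological pH are Lys/Arg (+1) and Asp/Glu (−1); with His treated as neutral, nothing else contributes.
Positive (K, R): K7, R8, K14 → +3.
Negative (D, E): D3 → −1.
Net charge = (+3) + (−1) = +2.

+2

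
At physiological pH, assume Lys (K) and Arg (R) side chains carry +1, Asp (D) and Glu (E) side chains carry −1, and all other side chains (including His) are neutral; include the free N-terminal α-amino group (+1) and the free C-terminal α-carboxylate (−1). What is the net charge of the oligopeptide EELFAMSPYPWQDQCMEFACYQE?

Positive (K, R): none → +0.
Negative (D, E): E1, E2, D13, E17, E23 → −5.
The N-terminus (+1) and C-terminus (−1) cancel.
Net charge = (+0) + (−5) = −5.

-5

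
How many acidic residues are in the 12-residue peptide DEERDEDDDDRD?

The acidic residues are Asp (D) and Glu (E), whose side chains end in a carboxylate group.
Matching residues: D1, E2, E3, D5, E6, D7, D8, D9, D10, D12.

10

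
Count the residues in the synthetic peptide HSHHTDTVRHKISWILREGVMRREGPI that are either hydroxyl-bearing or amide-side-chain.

Hydroxyl-bearing: S, T, Y. Amide-side-chain: N, Q.
Hydroxyl-bearing residues here: S2, T5, T7, S13 (4).
Amide-side-chain residues here: none (0).
The two groups share no amino acid, so total = 4 + 0 = 4.

4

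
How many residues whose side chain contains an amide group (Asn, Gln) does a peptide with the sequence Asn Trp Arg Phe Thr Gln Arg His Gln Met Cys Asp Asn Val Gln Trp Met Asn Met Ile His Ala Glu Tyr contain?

6

Matching residues: Asn1, Gln6, Gln9, Asn13, Gln15, Asn18.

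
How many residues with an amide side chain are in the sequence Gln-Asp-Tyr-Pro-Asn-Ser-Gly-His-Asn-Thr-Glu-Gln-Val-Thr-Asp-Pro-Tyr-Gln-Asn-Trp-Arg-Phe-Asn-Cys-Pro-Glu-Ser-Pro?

7

Only N (asparagine) and Q (glutamine) carry a side-chain carboxamide.
Matching residues: Gln1, Asn5, Asn9, Gln12, Gln18, Asn19, Asn23.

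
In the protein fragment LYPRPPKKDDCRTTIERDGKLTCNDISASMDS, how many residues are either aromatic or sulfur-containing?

4

Aromatic: F, W, Y. Sulfur-containing: C, M.
Aromatic residues here: Y2 (1).
Sulfur-containing residues here: C11, C23, M30 (3).
The two groups share no amino acid, so total = 1 + 3 = 4.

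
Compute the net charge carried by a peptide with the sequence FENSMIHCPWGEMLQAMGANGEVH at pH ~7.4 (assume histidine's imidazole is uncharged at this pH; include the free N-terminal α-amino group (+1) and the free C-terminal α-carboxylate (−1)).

The side chains ionized at physiological pH are Lys/Arg (+1) and Asp/Glu (−1); with His treated as neutral, nothing else contributes.
Positive (K, R): none → +0.
Negative (D, E): E2, E12, E22 → −3.
The N-terminus (+1) and C-terminus (−1) cancel.
Net charge = (+0) + (−3) = −3.

-3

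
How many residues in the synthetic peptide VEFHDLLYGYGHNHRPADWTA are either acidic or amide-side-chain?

4

Acidic: D, E. Amide-side-chain: N, Q.
Acidic residues here: E2, D5, D18 (3).
Amide-side-chain residues here: N13 (1).
The two groups share no amino acid, so total = 3 + 1 = 4.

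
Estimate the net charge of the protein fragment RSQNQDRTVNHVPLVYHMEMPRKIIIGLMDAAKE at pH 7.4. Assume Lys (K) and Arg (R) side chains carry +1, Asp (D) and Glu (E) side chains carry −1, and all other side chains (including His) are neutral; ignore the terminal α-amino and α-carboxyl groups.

+1

Positive (K, R): R1, R7, R22, K23, K33 → +5.
Negative (D, E): D6, E19, D30, E34 → −4.
Net charge = (+5) + (−4) = +1.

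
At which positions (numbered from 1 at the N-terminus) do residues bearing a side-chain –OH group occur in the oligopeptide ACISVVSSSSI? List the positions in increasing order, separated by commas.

The –OH-bearing residues are Ser, Thr (aliphatic alcohols), and Tyr (phenol).
Matching residues: S4, S7, S8, S9, S10.

4, 7, 8, 9, 10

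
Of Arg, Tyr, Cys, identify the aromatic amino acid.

Tyr

Phenylalanine (F), tryptophan (W), and tyrosine (Y) have aromatic ring side chains.
Of the listed options, only Tyr belongs to this group.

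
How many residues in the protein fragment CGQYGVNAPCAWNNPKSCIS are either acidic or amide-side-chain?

Acidic: D, E. Amide-side-chain: N, Q.
Acidic residues here: none (0).
Amide-side-chain residues here: Q3, N7, N13, N14 (4).
The two groups share no amino acid, so total = 0 + 4 = 4.

4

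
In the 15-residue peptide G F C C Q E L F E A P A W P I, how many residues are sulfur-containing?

Cysteine (C, thiol) and methionine (M, thioether) are the two sulfur-containing amino acids.
Matching residues: C3, C4.

2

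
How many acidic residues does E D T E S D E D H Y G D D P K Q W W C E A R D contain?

Only D (aspartate) and E (glutamate) carry a side-chain carboxylic acid.
Matching residues: E1, D2, E4, D6, E7, D8, D12, D13, E20, D23.

10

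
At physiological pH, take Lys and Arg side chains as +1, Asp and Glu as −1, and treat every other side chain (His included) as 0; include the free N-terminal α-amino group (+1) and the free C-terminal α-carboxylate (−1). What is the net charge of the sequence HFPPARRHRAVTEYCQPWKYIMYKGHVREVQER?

+4

Positive (K, R): R6, R7, R9, K19, K24, R28, R33 → +7.
Negative (D, E): E13, E29, E32 → −3.
The N-terminus (+1) and C-terminus (−1) cancel.
Net charge = (+7) + (−3) = +4.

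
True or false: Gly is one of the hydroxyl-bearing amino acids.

False

Serine (S), threonine (T), and tyrosine (Y) each carry a hydroxyl group on the side chain.
Glycine is not in this group.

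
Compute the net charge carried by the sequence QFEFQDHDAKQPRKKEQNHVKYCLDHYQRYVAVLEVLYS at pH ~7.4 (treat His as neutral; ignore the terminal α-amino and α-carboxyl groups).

0

The side chains ionized at physiological pH are Lys/Arg (+1) and Asp/Glu (−1); with His treated as neutral, nothing else contributes.
Positive (K, R): K10, R13, K14, K15, K21, R29 → +6.
Negative (D, E): E3, D6, D8, E16, D25, E35 → −6.
Net charge = (+6) + (−6) = 0.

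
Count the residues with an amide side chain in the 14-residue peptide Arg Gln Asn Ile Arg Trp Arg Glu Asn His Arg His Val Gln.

Asparagine (N) and glutamine (Q) have uncharged amide side chains.
Matching residues: Gln2, Asn3, Asn9, Gln14.

4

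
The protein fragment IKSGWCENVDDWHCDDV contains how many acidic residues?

5

Aspartate (D) and glutamate (E) have carboxylic-acid side chains and are the acidic amino acids.
Matching residues: E7, D10, D11, D15, D16.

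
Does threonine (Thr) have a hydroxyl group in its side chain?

Serine (S), threonine (T), and tyrosine (Y) each carry a hydroxyl group on the side chain.
Threonine is in this group.

Yes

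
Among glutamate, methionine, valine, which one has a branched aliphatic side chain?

valine

The BCAAs are Val, Leu, and Ile — aliphatic side chains with a branch point.
Of the listed options, only valine belongs to this group.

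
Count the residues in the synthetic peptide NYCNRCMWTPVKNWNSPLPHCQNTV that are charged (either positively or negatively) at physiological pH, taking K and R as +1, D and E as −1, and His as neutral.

2

Charged side chains at pH ~7.4: K, R (positive); D, E (negative).
Matching residues: R5, K12.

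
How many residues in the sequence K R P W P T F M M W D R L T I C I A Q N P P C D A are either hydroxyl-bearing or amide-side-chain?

Hydroxyl-bearing: S, T, Y. Amide-side-chain: N, Q.
Hydroxyl-bearing residues here: T6, T14 (2).
Amide-side-chain residues here: Q19, N20 (2).
The two groups share no amino acid, so total = 2 + 2 = 4.

4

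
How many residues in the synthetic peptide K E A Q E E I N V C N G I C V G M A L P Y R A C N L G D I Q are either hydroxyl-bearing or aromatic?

1

Hydroxyl-bearing: S, T, Y. Aromatic: F, W, Y.
Hydroxyl-bearing residues here: Y21 (1).
Aromatic residues here: Y21 (1).
Y is in both groups, so the 1 Y residue must not be double-counted.
Total = 1 + 1 − 1 = 1.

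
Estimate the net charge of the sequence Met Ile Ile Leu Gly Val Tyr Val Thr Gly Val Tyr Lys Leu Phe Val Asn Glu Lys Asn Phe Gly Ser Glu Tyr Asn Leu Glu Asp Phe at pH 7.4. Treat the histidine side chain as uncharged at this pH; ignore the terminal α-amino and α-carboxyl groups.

-2

Near pH 7.4, K and R contribute +1 each, D and E contribute −1 each, and every other side chain (His included, as stated) is uncharged.
Positive (K, R): Lys13, Lys19 → +2.
Negative (D, E): Glu18, Glu24, Glu28, Asp29 → −4.
Net charge = (+2) + (−4) = −2.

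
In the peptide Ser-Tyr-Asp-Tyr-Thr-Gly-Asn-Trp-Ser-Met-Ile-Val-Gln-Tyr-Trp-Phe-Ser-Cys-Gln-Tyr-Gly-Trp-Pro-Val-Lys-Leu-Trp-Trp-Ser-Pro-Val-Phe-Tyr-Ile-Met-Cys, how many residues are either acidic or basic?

2

Acidic: D, E. Basic: H, K, R.
Acidic residues here: Asp3 (1).
Basic residues here: Lys25 (1).
The two groups share no amino acid, so total = 1 + 1 = 2.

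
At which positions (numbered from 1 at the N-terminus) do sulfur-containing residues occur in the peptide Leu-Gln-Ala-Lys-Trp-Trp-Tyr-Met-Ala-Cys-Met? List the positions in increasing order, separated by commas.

8, 10, 11

Only Cys (C) and Met (M) have a sulfur atom in the side chain.
Matching residues: Met8, Cys10, Met11.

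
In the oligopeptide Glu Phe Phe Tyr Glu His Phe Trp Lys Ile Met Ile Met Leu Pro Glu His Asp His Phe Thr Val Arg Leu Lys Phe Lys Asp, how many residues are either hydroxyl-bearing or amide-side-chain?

2

Hydroxyl-bearing: S, T, Y. Amide-side-chain: N, Q.
Hydroxyl-bearing residues here: Tyr4, Thr21 (2).
Amide-side-chain residues here: none (0).
The two groups share no amino acid, so total = 2 + 0 = 2.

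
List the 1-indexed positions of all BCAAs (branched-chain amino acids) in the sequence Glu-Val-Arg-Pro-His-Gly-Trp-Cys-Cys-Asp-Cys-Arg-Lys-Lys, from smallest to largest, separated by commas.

2

V, L, and I make up the branched-chain aliphatic group.
Matching residues: Val2.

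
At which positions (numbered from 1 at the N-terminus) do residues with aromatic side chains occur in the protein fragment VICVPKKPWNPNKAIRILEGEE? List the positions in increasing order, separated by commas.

F, W, and Y each carry an aromatic ring on the side chain.
Matching residues: W9.

9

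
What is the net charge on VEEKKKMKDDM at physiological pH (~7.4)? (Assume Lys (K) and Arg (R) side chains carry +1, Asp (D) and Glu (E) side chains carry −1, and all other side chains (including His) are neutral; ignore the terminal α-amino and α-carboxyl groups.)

Positive (K, R): K4, K5, K6, K8 → +4.
Negative (D, E): E2, E3, D9, D10 → −4.
Net charge = (+4) + (−4) = 0.

0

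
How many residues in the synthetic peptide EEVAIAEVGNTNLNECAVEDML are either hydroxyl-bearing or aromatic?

Hydroxyl-bearing: S, T, Y. Aromatic: F, W, Y.
Hydroxyl-bearing residues here: T11 (1).
Aromatic residues here: none (0).
(Y belongs to both groups, but none appear in this sequence.) Total = 1 + 0 = 1.

1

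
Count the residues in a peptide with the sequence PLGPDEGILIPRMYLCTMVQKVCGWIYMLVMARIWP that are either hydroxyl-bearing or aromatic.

Hydroxyl-bearing: S, T, Y. Aromatic: F, W, Y.
Hydroxyl-bearing residues here: Y14, T17, Y27 (3).
Aromatic residues here: Y14, W25, Y27, W35 (4).
Y is in both groups, so the 2 Y residues must not be double-counted.
Total = 3 + 4 − 2 = 5.

5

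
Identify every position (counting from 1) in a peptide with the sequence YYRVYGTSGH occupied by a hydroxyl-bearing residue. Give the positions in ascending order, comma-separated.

The –OH-bearing residues are Ser, Thr (aliphatic alcohols), and Tyr (phenol).
Matching residues: Y1, Y2, Y5, T7, S8.

1, 2, 5, 7, 8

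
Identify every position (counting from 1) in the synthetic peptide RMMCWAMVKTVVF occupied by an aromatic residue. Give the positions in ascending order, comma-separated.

Matching residues: W5, F13.

5, 13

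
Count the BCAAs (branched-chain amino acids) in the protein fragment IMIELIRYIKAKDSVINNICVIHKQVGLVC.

13

V, L, and I make up the branched-chain aliphatic group.
Matching residues: I1, I3, L5, I6, I9, V15, I16, I19, V21, I22, V26, L28, V29.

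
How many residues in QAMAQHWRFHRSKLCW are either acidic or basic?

Acidic: D, E. Basic: H, K, R.
Acidic residues here: none (0).
Basic residues here: H6, R8, H10, R11, K13 (5).
The two groups share no amino acid, so total = 0 + 5 = 5.

5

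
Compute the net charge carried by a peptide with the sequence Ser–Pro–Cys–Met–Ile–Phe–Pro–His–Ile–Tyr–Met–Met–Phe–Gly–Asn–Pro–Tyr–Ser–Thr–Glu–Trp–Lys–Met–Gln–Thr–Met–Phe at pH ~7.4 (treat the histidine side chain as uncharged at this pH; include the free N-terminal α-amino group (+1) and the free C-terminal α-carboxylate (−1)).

The side chains ionized at physiological pH are Lys/Arg (+1) and Asp/Glu (−1); with His treated as neutral, nothing else contributes.
Positive (K, R): Lys22 → +1.
Negative (D, E): Glu20 → −1.
The N-terminus (+1) and C-terminus (−1) cancel.
Net charge = (+1) + (−1) = 0.

0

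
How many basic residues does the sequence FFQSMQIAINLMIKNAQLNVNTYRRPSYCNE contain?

3

Lysine (K), arginine (R), and histidine (H) have basic, nitrogen-containing side chains.
Matching residues: K14, R24, R25.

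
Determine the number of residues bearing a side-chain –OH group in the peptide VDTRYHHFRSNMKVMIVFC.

3

S, T, and Y are the three residues with a side-chain hydroxyl.
Matching residues: T3, Y5, S10.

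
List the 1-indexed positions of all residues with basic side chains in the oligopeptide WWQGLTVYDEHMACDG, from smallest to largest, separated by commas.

11

The basic amino acids are Lys (K), Arg (R), and His (H).
Matching residues: H11.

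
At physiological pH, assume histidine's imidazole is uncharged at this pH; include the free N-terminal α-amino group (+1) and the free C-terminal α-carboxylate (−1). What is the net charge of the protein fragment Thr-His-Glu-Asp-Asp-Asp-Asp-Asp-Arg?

The side chains ionized at physiological pH are Lys/Arg (+1) and Asp/Glu (−1); with His treated as neutral, nothing else contributes.
Positive (K, R): Arg9 → +1.
Negative (D, E): Glu3, Asp4, Asp5, Asp6, Asp7, Asp8 → −6.
The N-terminus (+1) and C-terminus (−1) cancel.
Net charge = (+1) + (−6) = −5.

-5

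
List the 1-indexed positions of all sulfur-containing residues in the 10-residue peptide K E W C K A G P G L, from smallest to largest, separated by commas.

4

Cysteine (C, thiol) and methionine (M, thioether) are the two sulfur-containing amino acids.
Matching residues: C4.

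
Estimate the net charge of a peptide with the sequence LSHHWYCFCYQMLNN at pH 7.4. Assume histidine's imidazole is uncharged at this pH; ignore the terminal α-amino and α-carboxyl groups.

0

At pH ~7.4 the Lys and Arg side chains are protonated (+1), the Asp and Glu side chains are deprotonated (−1), and with His taken as neutral all other side chains carry no charge.
Positive (K, R): none → +0.
Negative (D, E): none → −0.
Net charge = (+0) + (−0) = 0.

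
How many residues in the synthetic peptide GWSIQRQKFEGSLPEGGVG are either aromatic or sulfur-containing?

2

Aromatic: F, W, Y. Sulfur-containing: C, M.
Aromatic residues here: W2, F9 (2).
Sulfur-containing residues here: none (0).
The two groups share no amino acid, so total = 2 + 0 = 2.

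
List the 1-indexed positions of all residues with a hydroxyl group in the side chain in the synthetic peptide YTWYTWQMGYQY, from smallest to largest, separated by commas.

Serine (S), threonine (T), and tyrosine (Y) each carry a hydroxyl group on the side chain.
Matching residues: Y1, T2, Y4, T5, Y10, Y12.

1, 2, 4, 5, 10, 12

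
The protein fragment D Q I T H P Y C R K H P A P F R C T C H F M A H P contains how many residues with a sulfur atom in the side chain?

Cysteine (C, thiol) and methionine (M, thioether) are the two sulfur-containing amino acids.
Matching residues: C8, C17, C19, M22.

4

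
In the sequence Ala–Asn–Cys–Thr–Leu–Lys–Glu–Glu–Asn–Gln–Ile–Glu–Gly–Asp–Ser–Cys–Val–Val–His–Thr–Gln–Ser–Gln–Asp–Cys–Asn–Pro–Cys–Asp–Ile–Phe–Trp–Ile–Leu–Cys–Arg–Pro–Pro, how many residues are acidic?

6

The acidic residues are Asp (D) and Glu (E), whose side chains end in a carboxylate group.
Matching residues: Glu7, Glu8, Glu12, Asp14, Asp24, Asp29.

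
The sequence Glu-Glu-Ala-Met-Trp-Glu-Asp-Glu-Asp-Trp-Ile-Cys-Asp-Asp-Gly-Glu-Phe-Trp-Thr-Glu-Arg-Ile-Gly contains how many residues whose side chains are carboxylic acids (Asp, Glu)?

Matching residues: Glu1, Glu2, Glu6, Asp7, Glu8, Asp9, Asp13, Asp14, Glu16, Glu20.

10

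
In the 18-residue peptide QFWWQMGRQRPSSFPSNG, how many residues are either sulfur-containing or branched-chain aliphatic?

1

Sulfur-containing: C, M. Branched-chain aliphatic: I, L, V.
Sulfur-containing residues here: M6 (1).
Branched-chain aliphatic residues here: none (0).
The two groups share no amino acid, so total = 1 + 0 = 1.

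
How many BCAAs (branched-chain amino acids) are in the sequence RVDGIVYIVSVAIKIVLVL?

12

The BCAAs are Val, Leu, and Ile — aliphatic side chains with a branch point.
Matching residues: V2, I5, V6, I8, V9, V11, I13, I15, V16, L17, V18, L19.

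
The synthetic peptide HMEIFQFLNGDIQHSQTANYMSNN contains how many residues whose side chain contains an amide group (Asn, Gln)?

7

Matching residues: Q6, N9, Q13, Q16, N19, N23, N24.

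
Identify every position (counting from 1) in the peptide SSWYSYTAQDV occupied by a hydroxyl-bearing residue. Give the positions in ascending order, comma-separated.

1, 2, 4, 5, 6, 7

S, T, and Y are the three residues with a side-chain hydroxyl.
Matching residues: S1, S2, Y4, S5, Y6, T7.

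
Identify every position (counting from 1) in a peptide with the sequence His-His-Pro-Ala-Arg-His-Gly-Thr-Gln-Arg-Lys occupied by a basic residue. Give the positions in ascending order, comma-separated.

The basic amino acids are Lys (K), Arg (R), and His (H).
Matching residues: His1, His2, Arg5, His6, Arg10, Lys11.

1, 2, 5, 6, 10, 11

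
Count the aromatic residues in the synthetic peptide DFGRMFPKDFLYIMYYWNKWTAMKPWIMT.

F, W, and Y each carry an aromatic ring on the side chain.
Matching residues: F2, F6, F10, Y12, Y15, Y16, W17, W20, W26.

9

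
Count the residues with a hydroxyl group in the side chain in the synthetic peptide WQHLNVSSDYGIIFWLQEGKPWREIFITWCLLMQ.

4

The –OH-bearing residues are Ser, Thr (aliphatic alcohols), and Tyr (phenol).
Matching residues: S7, S8, Y10, T28.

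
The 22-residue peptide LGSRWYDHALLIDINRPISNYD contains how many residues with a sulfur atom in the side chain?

Only Cys (C) and Met (M) have a sulfur atom in the side chain.
None of the 22 residues belong to this group.

0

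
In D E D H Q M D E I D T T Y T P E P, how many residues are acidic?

7

The acidic residues are Asp (D) and Glu (E), whose side chains end in a carboxylate group.
Matching residues: D1, E2, D3, D7, E8, D10, E16.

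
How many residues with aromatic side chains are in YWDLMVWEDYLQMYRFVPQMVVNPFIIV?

The aromatic amino acids are Phe (F, benzyl), Trp (W, indole), and Tyr (Y, phenol).
Matching residues: Y1, W2, W7, Y10, Y14, F16, F25.

7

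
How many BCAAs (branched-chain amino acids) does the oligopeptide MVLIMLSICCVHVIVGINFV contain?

11

The BCAAs are Val, Leu, and Ile — aliphatic side chains with a branch point.
Matching residues: V2, L3, I4, L6, I8, V11, V13, I14, V15, I17, V20.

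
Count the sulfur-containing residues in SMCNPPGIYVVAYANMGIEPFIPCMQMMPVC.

8

Only Cys (C) and Met (M) have a sulfur atom in the side chain.
Matching residues: M2, C3, M16, C24, M25, M27, M28, C31.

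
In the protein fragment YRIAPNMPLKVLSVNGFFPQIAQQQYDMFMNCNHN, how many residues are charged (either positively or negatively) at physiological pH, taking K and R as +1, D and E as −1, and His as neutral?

3

Charged side chains at pH ~7.4: K, R (positive); D, E (negative).
Matching residues: R2, K10, D27.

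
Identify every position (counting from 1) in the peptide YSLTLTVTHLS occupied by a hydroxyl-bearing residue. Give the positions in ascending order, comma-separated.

Matching residues: Y1, S2, T4, T6, T8, S11.

1, 2, 4, 6, 8, 11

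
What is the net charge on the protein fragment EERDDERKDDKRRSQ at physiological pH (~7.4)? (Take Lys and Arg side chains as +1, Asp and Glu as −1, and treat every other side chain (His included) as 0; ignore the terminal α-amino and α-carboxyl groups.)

-1

Positive (K, R): R3, R7, K8, K11, R12, R13 → +6.
Negative (D, E): E1, E2, D4, D5, E6, D9, D10 → −7.
Net charge = (+6) + (−7) = −1.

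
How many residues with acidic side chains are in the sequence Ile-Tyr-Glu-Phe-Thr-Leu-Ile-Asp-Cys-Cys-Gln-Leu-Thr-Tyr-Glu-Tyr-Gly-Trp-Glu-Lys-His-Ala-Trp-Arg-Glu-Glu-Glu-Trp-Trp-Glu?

8

The acidic residues are Asp (D) and Glu (E), whose side chains end in a carboxylate group.
Matching residues: Glu3, Asp8, Glu15, Glu19, Glu25, Glu26, Glu27, Glu30.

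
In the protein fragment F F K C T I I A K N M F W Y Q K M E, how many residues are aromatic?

Phenylalanine (F), tryptophan (W), and tyrosine (Y) have aromatic ring side chains.
Matching residues: F1, F2, F12, W13, Y14.

5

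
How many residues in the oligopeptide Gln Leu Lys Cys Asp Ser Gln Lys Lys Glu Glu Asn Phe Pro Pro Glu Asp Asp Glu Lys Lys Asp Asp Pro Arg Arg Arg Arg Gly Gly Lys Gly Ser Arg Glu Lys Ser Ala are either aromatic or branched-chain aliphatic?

2

Aromatic: F, W, Y. Branched-chain aliphatic: I, L, V.
Aromatic residues here: Phe13 (1).
Branched-chain aliphatic residues here: Leu2 (1).
The two groups share no amino acid, so total = 1 + 1 = 2.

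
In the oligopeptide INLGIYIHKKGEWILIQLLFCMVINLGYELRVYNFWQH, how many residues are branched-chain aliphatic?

14

The BCAAs are Val, Leu, and Ile — aliphatic side chains with a branch point.
Matching residues: I1, L3, I5, I7, I14, L15, I16, L18, L19, V23, I24, L26, L30, V32.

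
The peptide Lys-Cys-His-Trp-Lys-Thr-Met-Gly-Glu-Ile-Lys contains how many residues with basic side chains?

The basic amino acids are Lys (K), Arg (R), and His (H).
Matching residues: Lys1, His3, Lys5, Lys11.

4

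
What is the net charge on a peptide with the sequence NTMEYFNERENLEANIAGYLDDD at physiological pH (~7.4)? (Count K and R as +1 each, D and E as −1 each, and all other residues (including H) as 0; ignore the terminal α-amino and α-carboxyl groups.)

-6

Positive (K, R): R9 → +1.
Negative (D, E): E4, E8, E10, E13, D21, D22, D23 → −7.
Net charge = (+1) + (−7) = −6.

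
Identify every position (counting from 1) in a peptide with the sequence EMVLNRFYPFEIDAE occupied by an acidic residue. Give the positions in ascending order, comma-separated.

1, 11, 13, 15

Matching residues: E1, E11, D13, E15.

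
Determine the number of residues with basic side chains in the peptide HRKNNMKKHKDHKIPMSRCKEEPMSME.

K, R, and H are the three residues with basic side chains (ε-amine, guanidinium, and imidazole respectively).
Matching residues: H1, R2, K3, K7, K8, H9, K10, H12, K13, R18, K20.

11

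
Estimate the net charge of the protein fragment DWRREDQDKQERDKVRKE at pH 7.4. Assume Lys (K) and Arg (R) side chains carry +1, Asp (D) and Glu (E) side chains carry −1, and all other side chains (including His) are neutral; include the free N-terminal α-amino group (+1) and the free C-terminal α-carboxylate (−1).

Positive (K, R): R3, R4, K9, R12, K14, R16, K17 → +7.
Negative (D, E): D1, E5, D6, D8, E11, D13, E18 → −7.
The N-terminus (+1) and C-terminus (−1) cancel.
Net charge = (+7) + (−7) = 0.

0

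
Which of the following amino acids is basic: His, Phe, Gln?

Lysine (K), arginine (R), and histidine (H) have basic, nitrogen-containing side chains.
Of the listed options, only His belongs to this group.

His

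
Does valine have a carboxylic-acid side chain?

Only D (aspartate) and E (glutamate) carry a side-chain carboxylic acid.
Valine is not in this group.

No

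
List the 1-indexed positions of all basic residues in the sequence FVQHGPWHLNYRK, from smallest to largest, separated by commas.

4, 8, 12, 13

K, R, and H are the three residues with basic side chains (ε-amine, guanidinium, and imidazole respectively).
Matching residues: H4, H8, R12, K13.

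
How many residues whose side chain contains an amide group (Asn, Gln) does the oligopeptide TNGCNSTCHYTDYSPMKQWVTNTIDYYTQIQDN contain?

Matching residues: N2, N5, Q18, N22, Q29, Q31, N33.

7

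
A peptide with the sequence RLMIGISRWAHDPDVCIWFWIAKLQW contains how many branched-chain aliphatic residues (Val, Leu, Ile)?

7

Matching residues: L2, I4, I6, V15, I17, I21, L24.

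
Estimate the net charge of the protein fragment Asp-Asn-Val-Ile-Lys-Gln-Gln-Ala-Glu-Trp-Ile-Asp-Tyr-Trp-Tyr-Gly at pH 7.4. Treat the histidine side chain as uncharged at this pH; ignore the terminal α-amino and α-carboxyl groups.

-2

The side chains ionized at physiological pH are Lys/Arg (+1) and Asp/Glu (−1); with His treated as neutral, nothing else contributes.
Positive (K, R): Lys5 → +1.
Negative (D, E): Asp1, Glu9, Asp12 → −3.
Net charge = (+1) + (−3) = −2.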